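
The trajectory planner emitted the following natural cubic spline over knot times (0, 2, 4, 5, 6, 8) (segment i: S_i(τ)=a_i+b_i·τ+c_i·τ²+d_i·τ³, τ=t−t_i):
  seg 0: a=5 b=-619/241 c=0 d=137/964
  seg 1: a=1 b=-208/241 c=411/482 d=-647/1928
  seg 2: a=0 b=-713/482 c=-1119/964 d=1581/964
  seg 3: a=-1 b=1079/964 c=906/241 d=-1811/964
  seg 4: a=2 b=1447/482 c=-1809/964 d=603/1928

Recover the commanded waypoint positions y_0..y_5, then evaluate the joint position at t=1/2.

y_0=5 y_1=1 y_2=0 y_3=-1 y_4=2 y_5=3
S(1/2) = 28793/7712

y_0 = S_0(0) = a_0 = 5
y_1 = S_1(0) = a_1 = 1
y_2 = S_2(0) = a_2 = 0
y_3 = S_3(0) = a_3 = -1
y_4 = S_4(0) = a_4 = 2
y_5 = S_4(2) = 3
t_q=1/2 is in segment 0 (τ=1/2); S_0(τ)=28793/7712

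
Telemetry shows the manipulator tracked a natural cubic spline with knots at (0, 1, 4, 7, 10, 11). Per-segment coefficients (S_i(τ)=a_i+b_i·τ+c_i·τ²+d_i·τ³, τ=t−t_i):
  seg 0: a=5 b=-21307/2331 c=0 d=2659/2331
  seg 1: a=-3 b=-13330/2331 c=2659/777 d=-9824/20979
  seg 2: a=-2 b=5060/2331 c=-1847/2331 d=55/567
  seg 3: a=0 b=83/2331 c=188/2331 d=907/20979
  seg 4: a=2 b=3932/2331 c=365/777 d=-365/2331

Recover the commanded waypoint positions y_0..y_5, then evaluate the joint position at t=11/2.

y_0 = S_0(0) = a_0 = 5
y_1 = S_1(0) = a_1 = -3
y_2 = S_2(0) = a_2 = -2
y_3 = S_3(0) = a_3 = 0
y_4 = S_4(0) = a_4 = 2
y_5 = S_4(1) = 4
t_q=11/2 is in segment 2 (τ=3/2); S_2(τ)=-59/296

y_0=5 y_1=-3 y_2=-2 y_3=0 y_4=2 y_5=4
S(11/2) = -59/296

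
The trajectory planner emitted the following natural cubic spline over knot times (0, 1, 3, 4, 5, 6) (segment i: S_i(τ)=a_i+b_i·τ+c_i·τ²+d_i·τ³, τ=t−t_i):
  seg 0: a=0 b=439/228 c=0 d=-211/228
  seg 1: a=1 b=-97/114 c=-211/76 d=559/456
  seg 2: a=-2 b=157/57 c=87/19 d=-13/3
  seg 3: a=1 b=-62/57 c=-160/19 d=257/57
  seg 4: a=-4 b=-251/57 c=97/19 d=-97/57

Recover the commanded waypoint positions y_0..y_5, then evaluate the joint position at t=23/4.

y_0 = S_0(0) = a_0 = 0
y_1 = S_1(0) = a_1 = 1
y_2 = S_2(0) = a_2 = -2
y_3 = S_3(0) = a_3 = 1
y_4 = S_4(0) = a_4 = -4
y_5 = S_4(1) = -5
t_q=23/4 is in segment 4 (τ=3/4); S_4(τ)=-6261/1216

y_0=0 y_1=1 y_2=-2 y_3=1 y_4=-4 y_5=-5
S(23/4) = -6261/1216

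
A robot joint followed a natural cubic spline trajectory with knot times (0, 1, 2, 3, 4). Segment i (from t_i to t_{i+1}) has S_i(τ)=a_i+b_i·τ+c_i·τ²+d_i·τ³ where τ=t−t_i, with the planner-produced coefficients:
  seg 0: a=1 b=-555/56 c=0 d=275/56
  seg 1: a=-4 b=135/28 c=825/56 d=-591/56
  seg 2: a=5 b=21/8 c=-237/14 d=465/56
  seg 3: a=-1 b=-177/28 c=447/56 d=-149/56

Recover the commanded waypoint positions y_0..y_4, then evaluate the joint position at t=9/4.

y_0 = S_0(0) = a_0 = 1
y_1 = S_1(0) = a_1 = -4
y_2 = S_2(0) = a_2 = 5
y_3 = S_3(0) = a_3 = -1
y_4 = S_3(1) = -2
t_q=9/4 is in segment 2 (τ=1/4); S_2(τ)=16945/3584

y_0=1 y_1=-4 y_2=5 y_3=-1 y_4=-2
S(9/4) = 16945/3584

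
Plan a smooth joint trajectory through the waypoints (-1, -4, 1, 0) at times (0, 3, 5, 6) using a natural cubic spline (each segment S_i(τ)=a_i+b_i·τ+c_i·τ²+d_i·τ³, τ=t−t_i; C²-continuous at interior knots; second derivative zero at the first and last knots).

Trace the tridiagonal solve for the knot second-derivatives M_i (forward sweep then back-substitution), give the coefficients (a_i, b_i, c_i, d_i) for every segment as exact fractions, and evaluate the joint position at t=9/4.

Δ: Δ0=-1, Δ1=5/2, Δ2=-1
row 1: diag=10, rhs=21; c'=1/5, d'=21/10
row 2: denom=6−2·1/5=28/5; d'=(-21−2·21/10)/(28/5)=-9/2
back: M2=-9/2
back: M1=21/10−1/5·-9/2=3
M: M0=0, M1=3, M2=-9/2, M3=0
seg 0: a=-1, c=M0/2=0, d=(M1−M0)/(6·3)=1/6, b=Δ0−h0·(2M0+M1)/6=-5/2
seg 1: a=-4, c=M1/2=3/2, d=(M2−M1)/(6·2)=-5/8, b=Δ1−h1·(2M1+M2)/6=2
seg 2: a=1, c=M2/2=-9/4, d=(M3−M2)/(6·1)=3/4, b=Δ2−h2·(2M2+M3)/6=1/2
t_q=9/4 → seg 0, τ=9/4; S=-1+-5/2·τ+0·τ²+1/6·τ³=-605/128

  seg 0: a=-1 b=-5/2 c=0 d=1/6
  seg 1: a=-4 b=2 c=3/2 d=-5/8
  seg 2: a=1 b=1/2 c=-9/4 d=3/4
S(9/4) = -605/128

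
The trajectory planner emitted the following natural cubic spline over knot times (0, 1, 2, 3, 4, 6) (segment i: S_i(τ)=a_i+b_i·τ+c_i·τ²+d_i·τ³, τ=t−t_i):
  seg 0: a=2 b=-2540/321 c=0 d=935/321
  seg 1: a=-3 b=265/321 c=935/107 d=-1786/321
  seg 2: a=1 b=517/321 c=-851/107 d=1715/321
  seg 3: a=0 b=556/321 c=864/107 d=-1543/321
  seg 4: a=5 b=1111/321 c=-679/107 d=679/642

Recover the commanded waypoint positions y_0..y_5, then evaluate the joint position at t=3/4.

y_0=2 y_1=-3 y_2=1 y_3=0 y_4=5 y_5=-5
S(3/4) = -18529/6848

y_0 = S_0(0) = a_0 = 2
y_1 = S_1(0) = a_1 = -3
y_2 = S_2(0) = a_2 = 1
y_3 = S_3(0) = a_3 = 0
y_4 = S_4(0) = a_4 = 5
y_5 = S_4(2) = -5
t_q=3/4 is in segment 0 (τ=3/4); S_0(τ)=-18529/6848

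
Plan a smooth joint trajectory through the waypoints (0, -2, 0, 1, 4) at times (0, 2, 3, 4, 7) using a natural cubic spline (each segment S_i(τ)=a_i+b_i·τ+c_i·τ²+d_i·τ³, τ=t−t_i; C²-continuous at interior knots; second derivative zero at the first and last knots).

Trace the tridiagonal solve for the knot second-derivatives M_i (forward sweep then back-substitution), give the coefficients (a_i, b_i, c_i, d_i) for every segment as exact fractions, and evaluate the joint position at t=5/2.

  seg 0: a=0 b=-190/89 c=0 d=101/356
  seg 1: a=-2 b=113/89 c=303/178 d=-173/178
  seg 2: a=0 b=313/178 c=-108/89 d=81/178
  seg 3: a=1 b=62/89 c=27/178 d=-3/178
S(5/2) = -1511/1424

Δ: Δ0=-1, Δ1=2, Δ2=1, Δ3=1
row 1: diag=6, rhs=18; c'=1/6, d'=3
row 2: denom=4−1·1/6=23/6; d'=(-6−1·3)/(23/6)=-54/23
row 3: denom=8−1·6/23=178/23; d'=(0−1·-54/23)/(178/23)=27/89
back: M3=27/89
back: M2=-54/23−6/23·27/89=-216/89
back: M1=3−1/6·-216/89=303/89
M: M0=0, M1=303/89, M2=-216/89, M3=27/89, M4=0
seg 0: a=0, c=M0/2=0, d=(M1−M0)/(6·2)=101/356, b=Δ0−h0·(2M0+M1)/6=-190/89
seg 1: a=-2, c=M1/2=303/178, d=(M2−M1)/(6·1)=-173/178, b=Δ1−h1·(2M1+M2)/6=113/89
seg 2: a=0, c=M2/2=-108/89, d=(M3−M2)/(6·1)=81/178, b=Δ2−h2·(2M2+M3)/6=313/178
seg 3: a=1, c=M3/2=27/178, d=(M4−M3)/(6·3)=-3/178, b=Δ3−h3·(2M3+M4)/6=62/89
t_q=5/2 → seg 1, τ=1/2; S=-2+113/89·τ+303/178·τ²+-173/178·τ³=-1511/1424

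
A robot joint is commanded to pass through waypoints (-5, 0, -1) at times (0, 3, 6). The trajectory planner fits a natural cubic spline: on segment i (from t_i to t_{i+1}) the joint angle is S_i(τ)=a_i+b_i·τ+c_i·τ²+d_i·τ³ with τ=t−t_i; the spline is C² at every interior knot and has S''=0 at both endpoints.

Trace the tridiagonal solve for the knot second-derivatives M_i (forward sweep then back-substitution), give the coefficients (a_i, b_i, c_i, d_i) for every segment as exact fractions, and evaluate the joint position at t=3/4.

  seg 0: a=-5 b=13/6 c=0 d=-1/18
  seg 1: a=0 b=2/3 c=-1/2 d=1/18
S(3/4) = -435/128

Δ: Δ0=5/3, Δ1=-1/3
row 1: diag=12, rhs=-12; c'=1/4, d'=-1
back: M1=-1
M: M0=0, M1=-1, M2=0
seg 0: a=-5, c=M0/2=0, d=(M1−M0)/(6·3)=-1/18, b=Δ0−h0·(2M0+M1)/6=13/6
seg 1: a=0, c=M1/2=-1/2, d=(M2−M1)/(6·3)=1/18, b=Δ1−h1·(2M1+M2)/6=2/3
t_q=3/4 → seg 0, τ=3/4; S=-5+13/6·τ+0·τ²+-1/18·τ³=-435/128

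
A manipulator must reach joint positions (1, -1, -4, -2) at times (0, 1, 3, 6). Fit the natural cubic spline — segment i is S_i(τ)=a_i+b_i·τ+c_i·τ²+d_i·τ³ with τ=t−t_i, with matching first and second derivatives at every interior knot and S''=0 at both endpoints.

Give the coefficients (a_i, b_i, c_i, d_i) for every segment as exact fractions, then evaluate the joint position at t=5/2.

Δ: Δ0=-2, Δ1=-3/2, Δ2=2/3
row 1: diag=6, rhs=3; c'=1/3, d'=1/2
row 2: denom=10−2·1/3=28/3; d'=(13−2·1/2)/(28/3)=9/7
back: M2=9/7
back: M1=1/2−1/3·9/7=1/14
M: M0=0, M1=1/14, M2=9/7, M3=0
seg 0: a=1, c=M0/2=0, d=(M1−M0)/(6·1)=1/84, b=Δ0−h0·(2M0+M1)/6=-169/84
seg 1: a=-1, c=M1/2=1/28, d=(M2−M1)/(6·2)=17/168, b=Δ1−h1·(2M1+M2)/6=-83/42
seg 2: a=-4, c=M2/2=9/14, d=(M3−M2)/(6·3)=-1/14, b=Δ2−h2·(2M2+M3)/6=-13/21
t_q=5/2 → seg 1, τ=3/2; S=-1+-83/42·τ+1/28·τ²+17/168·τ³=-1587/448

  seg 0: a=1 b=-169/84 c=0 d=1/84
  seg 1: a=-1 b=-83/42 c=1/28 d=17/168
  seg 2: a=-4 b=-13/21 c=9/14 d=-1/14
S(5/2) = -1587/448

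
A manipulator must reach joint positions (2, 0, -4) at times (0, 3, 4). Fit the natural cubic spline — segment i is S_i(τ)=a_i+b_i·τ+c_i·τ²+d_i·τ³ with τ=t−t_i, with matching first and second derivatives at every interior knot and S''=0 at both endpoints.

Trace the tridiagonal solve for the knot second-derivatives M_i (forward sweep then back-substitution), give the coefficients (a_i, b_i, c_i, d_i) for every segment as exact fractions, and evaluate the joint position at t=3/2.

Δ: Δ0=-2/3, Δ1=-4
row 1: diag=8, rhs=-20; c'=1/8, d'=-5/2
back: M1=-5/2
M: M0=0, M1=-5/2, M2=0
seg 0: a=2, c=M0/2=0, d=(M1−M0)/(6·3)=-5/36, b=Δ0−h0·(2M0+M1)/6=7/12
seg 1: a=0, c=M1/2=-5/4, d=(M2−M1)/(6·1)=5/12, b=Δ1−h1·(2M1+M2)/6=-19/6
t_q=3/2 → seg 0, τ=3/2; S=2+7/12·τ+0·τ²+-5/36·τ³=77/32

  seg 0: a=2 b=7/12 c=0 d=-5/36
  seg 1: a=0 b=-19/6 c=-5/4 d=5/12
S(3/2) = 77/32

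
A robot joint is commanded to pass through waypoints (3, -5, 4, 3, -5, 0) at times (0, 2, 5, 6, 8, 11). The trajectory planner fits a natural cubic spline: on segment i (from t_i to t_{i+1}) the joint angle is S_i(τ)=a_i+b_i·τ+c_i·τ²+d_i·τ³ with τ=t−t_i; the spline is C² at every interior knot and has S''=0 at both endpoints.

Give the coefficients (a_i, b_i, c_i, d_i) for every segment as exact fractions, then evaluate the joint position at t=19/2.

Δ: Δ0=-4, Δ1=3, Δ2=-1, Δ3=-4, Δ4=5/3
row 1: diag=10, rhs=42; c'=3/10, d'=21/5
row 2: denom=8−3·3/10=71/10; d'=(-24−3·21/5)/(71/10)=-366/71
row 3: denom=6−1·10/71=416/71; d'=(-18−1·-366/71)/(416/71)=-57/26
row 4: denom=10−2·71/208=969/104; d'=(34−2·-57/26)/(969/104)=3992/969
back: M4=3992/969
back: M3=-57/26−71/208·3992/969=-3487/969
back: M2=-366/71−10/71·-3487/969=-4504/969
back: M1=21/5−3/10·-4504/969=1807/323
M: M0=0, M1=1807/323, M2=-4504/969, M3=-3487/969, M4=3992/969, M5=0
seg 0: a=3, c=M0/2=0, d=(M1−M0)/(6·2)=1807/3876, b=Δ0−h0·(2M0+M1)/6=-5683/969
seg 1: a=-5, c=M1/2=1807/646, d=(M2−M1)/(6·3)=-9925/17442, b=Δ1−h1·(2M1+M2)/6=-262/969
seg 2: a=4, c=M2/2=-2252/969, d=(M3−M2)/(6·1)=113/646, b=Δ2−h2·(2M2+M3)/6=131/114
seg 3: a=3, c=M3/2=-3487/1938, d=(M4−M3)/(6·2)=831/1292, b=Δ3−h3·(2M3+M4)/6=-2882/969
seg 4: a=-5, c=M4/2=1996/969, d=(M5−M4)/(6·3)=-1996/8721, b=Δ4−h4·(2M4+M5)/6=-2377/969
t_q=19/2 → seg 4, τ=3/2; S=-5+-2377/969·τ+1996/969·τ²+-1996/8721·τ³=-1556/323

  seg 0: a=3 b=-5683/969 c=0 d=1807/3876
  seg 1: a=-5 b=-262/969 c=1807/646 d=-9925/17442
  seg 2: a=4 b=131/114 c=-2252/969 d=113/646
  seg 3: a=3 b=-2882/969 c=-3487/1938 d=831/1292
  seg 4: a=-5 b=-2377/969 c=1996/969 d=-1996/8721
S(19/2) = -1556/323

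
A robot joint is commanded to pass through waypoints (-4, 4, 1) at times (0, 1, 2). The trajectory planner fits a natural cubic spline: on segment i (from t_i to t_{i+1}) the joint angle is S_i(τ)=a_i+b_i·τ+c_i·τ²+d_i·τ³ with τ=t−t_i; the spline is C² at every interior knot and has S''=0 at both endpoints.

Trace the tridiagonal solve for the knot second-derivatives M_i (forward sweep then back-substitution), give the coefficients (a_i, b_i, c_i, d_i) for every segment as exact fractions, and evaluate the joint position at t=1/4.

  seg 0: a=-4 b=43/4 c=0 d=-11/4
  seg 1: a=4 b=5/2 c=-33/4 d=11/4
S(1/4) = -347/256

Δ: Δ0=8, Δ1=-3
row 1: diag=4, rhs=-66; c'=1/4, d'=-33/2
back: M1=-33/2
M: M0=0, M1=-33/2, M2=0
seg 0: a=-4, c=M0/2=0, d=(M1−M0)/(6·1)=-11/4, b=Δ0−h0·(2M0+M1)/6=43/4
seg 1: a=4, c=M1/2=-33/4, d=(M2−M1)/(6·1)=11/4, b=Δ1−h1·(2M1+M2)/6=5/2
t_q=1/4 → seg 0, τ=1/4; S=-4+43/4·τ+0·τ²+-11/4·τ³=-347/256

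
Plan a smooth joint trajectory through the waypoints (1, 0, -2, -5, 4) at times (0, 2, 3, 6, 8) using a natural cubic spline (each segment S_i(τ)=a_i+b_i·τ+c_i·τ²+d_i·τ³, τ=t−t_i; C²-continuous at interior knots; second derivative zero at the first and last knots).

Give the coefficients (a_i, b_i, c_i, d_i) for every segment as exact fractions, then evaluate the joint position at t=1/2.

Δ: Δ0=-1/2, Δ1=-2, Δ2=-1, Δ3=9/2
row 1: diag=6, rhs=-9; c'=1/6, d'=-3/2
row 2: denom=8−1·1/6=47/6; d'=(6−1·-3/2)/(47/6)=45/47
row 3: denom=10−3·18/47=416/47; d'=(33−3·45/47)/(416/47)=177/52
back: M3=177/52
back: M2=45/47−18/47·177/52=-9/26
back: M1=-3/2−1/6·-9/26=-75/52
M: M0=0, M1=-75/52, M2=-9/26, M3=177/52, M4=0
seg 0: a=1, c=M0/2=0, d=(M1−M0)/(6·2)=-25/208, b=Δ0−h0·(2M0+M1)/6=-1/52
seg 1: a=0, c=M1/2=-75/104, d=(M2−M1)/(6·1)=19/104, b=Δ1−h1·(2M1+M2)/6=-19/13
seg 2: a=-2, c=M2/2=-9/52, d=(M3−M2)/(6·3)=5/24, b=Δ2−h2·(2M2+M3)/6=-245/104
seg 3: a=-5, c=M3/2=177/104, d=(M4−M3)/(6·2)=-59/208, b=Δ3−h3·(2M3+M4)/6=29/13
t_q=1/2 → seg 0, τ=1/2; S=1+-1/52·τ+0·τ²+-25/208·τ³=1623/1664

  seg 0: a=1 b=-1/52 c=0 d=-25/208
  seg 1: a=0 b=-19/13 c=-75/104 d=19/104
  seg 2: a=-2 b=-245/104 c=-9/52 d=5/24
  seg 3: a=-5 b=29/13 c=177/104 d=-59/208
S(1/2) = 1623/1664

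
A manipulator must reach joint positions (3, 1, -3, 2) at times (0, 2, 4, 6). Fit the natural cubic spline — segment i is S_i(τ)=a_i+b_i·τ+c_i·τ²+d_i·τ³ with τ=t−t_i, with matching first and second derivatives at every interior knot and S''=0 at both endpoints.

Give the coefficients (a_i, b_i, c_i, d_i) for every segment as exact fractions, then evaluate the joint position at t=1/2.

  seg 0: a=3 b=-13/30 c=0 d=-17/120
  seg 1: a=1 b=-32/15 c=-17/20 d=11/24
  seg 2: a=-3 b=-1/30 c=19/10 d=-19/60
S(1/2) = 177/64

Δ: Δ0=-1, Δ1=-2, Δ2=5/2
row 1: diag=8, rhs=-6; c'=1/4, d'=-3/4
row 2: denom=8−2·1/4=15/2; d'=(27−2·-3/4)/(15/2)=19/5
back: M2=19/5
back: M1=-3/4−1/4·19/5=-17/10
M: M0=0, M1=-17/10, M2=19/5, M3=0
seg 0: a=3, c=M0/2=0, d=(M1−M0)/(6·2)=-17/120, b=Δ0−h0·(2M0+M1)/6=-13/30
seg 1: a=1, c=M1/2=-17/20, d=(M2−M1)/(6·2)=11/24, b=Δ1−h1·(2M1+M2)/6=-32/15
seg 2: a=-3, c=M2/2=19/10, d=(M3−M2)/(6·2)=-19/60, b=Δ2−h2·(2M2+M3)/6=-1/30
t_q=1/2 → seg 0, τ=1/2; S=3+-13/30·τ+0·τ²+-17/120·τ³=177/64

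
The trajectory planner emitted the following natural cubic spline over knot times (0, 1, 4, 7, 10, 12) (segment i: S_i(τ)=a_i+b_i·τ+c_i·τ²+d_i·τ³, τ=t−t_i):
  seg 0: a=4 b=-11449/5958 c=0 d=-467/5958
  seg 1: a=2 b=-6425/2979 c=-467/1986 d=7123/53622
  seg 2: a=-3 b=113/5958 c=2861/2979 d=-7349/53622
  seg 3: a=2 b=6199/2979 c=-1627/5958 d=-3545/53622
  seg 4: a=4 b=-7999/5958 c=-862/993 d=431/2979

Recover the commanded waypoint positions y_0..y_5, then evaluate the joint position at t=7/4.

y_0 = S_0(0) = a_0 = 4
y_1 = S_1(0) = a_1 = 2
y_2 = S_2(0) = a_2 = -3
y_3 = S_3(0) = a_3 = 2
y_4 = S_4(0) = a_4 = 4
y_5 = S_4(2) = -1
t_q=7/4 is in segment 1 (τ=3/4); S_1(τ)=12973/42368

y_0=4 y_1=2 y_2=-3 y_3=2 y_4=4 y_5=-1
S(7/4) = 12973/42368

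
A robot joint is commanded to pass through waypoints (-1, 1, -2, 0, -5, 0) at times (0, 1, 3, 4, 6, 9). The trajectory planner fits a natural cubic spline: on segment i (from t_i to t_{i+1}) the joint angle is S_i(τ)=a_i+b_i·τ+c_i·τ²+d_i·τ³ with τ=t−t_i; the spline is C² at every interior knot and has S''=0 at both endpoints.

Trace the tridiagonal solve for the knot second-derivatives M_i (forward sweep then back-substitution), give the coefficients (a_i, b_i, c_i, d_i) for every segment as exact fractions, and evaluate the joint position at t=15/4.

Δ: Δ0=2, Δ1=-3/2, Δ2=2, Δ3=-5/2, Δ4=5/3
row 1: diag=6, rhs=-21; c'=1/3, d'=-7/2
row 2: denom=6−2·1/3=16/3; d'=(21−2·-7/2)/(16/3)=21/4
row 3: denom=6−1·3/16=93/16; d'=(-27−1·21/4)/(93/16)=-172/31
row 4: denom=10−2·32/93=866/93; d'=(25−2·-172/31)/(866/93)=3357/866
back: M4=3357/866
back: M3=-172/31−32/93·3357/866=-2980/433
back: M2=21/4−3/16·-2980/433=2832/433
back: M1=-7/2−1/3·2832/433=-4919/866
M: M0=0, M1=-4919/866, M2=2832/433, M3=-2980/433, M4=3357/866, M5=0
seg 0: a=-1, c=M0/2=0, d=(M1−M0)/(6·1)=-4919/5196, b=Δ0−h0·(2M0+M1)/6=15311/5196
seg 1: a=1, c=M1/2=-4919/1732, d=(M2−M1)/(6·2)=10583/10392, b=Δ1−h1·(2M1+M2)/6=277/2598
seg 2: a=-2, c=M2/2=1416/433, d=(M3−M2)/(6·1)=-2906/1299, b=Δ2−h2·(2M2+M3)/6=1256/1299
seg 3: a=0, c=M3/2=-1490/433, d=(M4−M3)/(6·2)=9317/10392, b=Δ3−h3·(2M3+M4)/6=1034/1299
seg 4: a=-5, c=M4/2=3357/1732, d=(M5−M4)/(6·3)=-373/1732, b=Δ4−h4·(2M4+M5)/6=-5741/2598
t_q=15/4 → seg 2, τ=3/4; S=-2+1256/1299·τ+1416/433·τ²+-2906/1299·τ³=-5253/13856

  seg 0: a=-1 b=15311/5196 c=0 d=-4919/5196
  seg 1: a=1 b=277/2598 c=-4919/1732 d=10583/10392
  seg 2: a=-2 b=1256/1299 c=1416/433 d=-2906/1299
  seg 3: a=0 b=1034/1299 c=-1490/433 d=9317/10392
  seg 4: a=-5 b=-5741/2598 c=3357/1732 d=-373/1732
S(15/4) = -5253/13856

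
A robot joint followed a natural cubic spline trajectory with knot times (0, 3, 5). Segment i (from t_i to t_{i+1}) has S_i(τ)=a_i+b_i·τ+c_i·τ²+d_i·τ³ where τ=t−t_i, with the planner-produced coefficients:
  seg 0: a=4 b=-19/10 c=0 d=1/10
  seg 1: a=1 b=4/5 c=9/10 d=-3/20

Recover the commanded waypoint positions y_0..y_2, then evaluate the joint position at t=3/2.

y_0 = S_0(0) = a_0 = 4
y_1 = S_1(0) = a_1 = 1
y_2 = S_1(2) = 5
t_q=3/2 is in segment 0 (τ=3/2); S_0(τ)=119/80

y_0=4 y_1=1 y_2=5
S(3/2) = 119/80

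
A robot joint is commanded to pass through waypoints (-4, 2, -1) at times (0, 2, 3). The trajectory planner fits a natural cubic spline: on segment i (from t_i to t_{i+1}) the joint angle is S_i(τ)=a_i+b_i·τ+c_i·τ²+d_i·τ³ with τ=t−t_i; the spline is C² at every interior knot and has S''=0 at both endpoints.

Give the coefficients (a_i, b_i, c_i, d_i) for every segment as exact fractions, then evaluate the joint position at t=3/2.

Δ: Δ0=3, Δ1=-3
row 1: diag=6, rhs=-36; c'=1/6, d'=-6
back: M1=-6
M: M0=0, M1=-6, M2=0
seg 0: a=-4, c=M0/2=0, d=(M1−M0)/(6·2)=-1/2, b=Δ0−h0·(2M0+M1)/6=5
seg 1: a=2, c=M1/2=-3, d=(M2−M1)/(6·1)=1, b=Δ1−h1·(2M1+M2)/6=-1
t_q=3/2 → seg 0, τ=3/2; S=-4+5·τ+0·τ²+-1/2·τ³=29/16

  seg 0: a=-4 b=5 c=0 d=-1/2
  seg 1: a=2 b=-1 c=-3 d=1
S(3/2) = 29/16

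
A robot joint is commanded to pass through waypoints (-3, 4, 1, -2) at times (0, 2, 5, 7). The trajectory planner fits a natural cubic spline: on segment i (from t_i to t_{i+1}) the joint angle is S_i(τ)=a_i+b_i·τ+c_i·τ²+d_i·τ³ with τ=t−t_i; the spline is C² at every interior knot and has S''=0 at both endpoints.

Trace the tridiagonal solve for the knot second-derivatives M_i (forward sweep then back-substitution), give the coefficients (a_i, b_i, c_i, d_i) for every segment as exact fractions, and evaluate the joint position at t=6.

  seg 0: a=-3 b=811/182 c=0 d=-87/364
  seg 1: a=4 b=289/182 c=-261/182 d=4/21
  seg 2: a=1 b=-341/182 c=51/182 d=-17/364
S(6) = -233/364

Δ: Δ0=7/2, Δ1=-1, Δ2=-3/2
row 1: diag=10, rhs=-27; c'=3/10, d'=-27/10
row 2: denom=10−3·3/10=91/10; d'=(-3−3·-27/10)/(91/10)=51/91
back: M2=51/91
back: M1=-27/10−3/10·51/91=-261/91
M: M0=0, M1=-261/91, M2=51/91, M3=0
seg 0: a=-3, c=M0/2=0, d=(M1−M0)/(6·2)=-87/364, b=Δ0−h0·(2M0+M1)/6=811/182
seg 1: a=4, c=M1/2=-261/182, d=(M2−M1)/(6·3)=4/21, b=Δ1−h1·(2M1+M2)/6=289/182
seg 2: a=1, c=M2/2=51/182, d=(M3−M2)/(6·2)=-17/364, b=Δ2−h2·(2M2+M3)/6=-341/182
t_q=6 → seg 2, τ=1; S=1+-341/182·τ+51/182·τ²+-17/364·τ³=-233/364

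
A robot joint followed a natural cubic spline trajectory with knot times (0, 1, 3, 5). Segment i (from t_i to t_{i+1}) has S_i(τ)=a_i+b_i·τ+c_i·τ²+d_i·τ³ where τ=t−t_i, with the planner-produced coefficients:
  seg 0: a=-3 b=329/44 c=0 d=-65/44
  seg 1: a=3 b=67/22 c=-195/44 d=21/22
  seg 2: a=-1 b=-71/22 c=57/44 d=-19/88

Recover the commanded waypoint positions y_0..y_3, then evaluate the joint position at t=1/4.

y_0=-3 y_1=3 y_2=-1 y_3=-4
S(1/4) = -3249/2816

y_0 = S_0(0) = a_0 = -3
y_1 = S_1(0) = a_1 = 3
y_2 = S_2(0) = a_2 = -1
y_3 = S_2(2) = -4
t_q=1/4 is in segment 0 (τ=1/4); S_0(τ)=-3249/2816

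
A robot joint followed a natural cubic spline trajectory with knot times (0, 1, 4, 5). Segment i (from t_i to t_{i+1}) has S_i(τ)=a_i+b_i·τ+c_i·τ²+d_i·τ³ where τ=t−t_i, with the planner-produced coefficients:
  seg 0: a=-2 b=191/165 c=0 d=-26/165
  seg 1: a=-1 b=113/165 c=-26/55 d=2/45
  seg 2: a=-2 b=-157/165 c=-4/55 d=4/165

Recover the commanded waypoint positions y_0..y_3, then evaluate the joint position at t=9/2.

y_0 = S_0(0) = a_0 = -2
y_1 = S_1(0) = a_1 = -1
y_2 = S_2(0) = a_2 = -2
y_3 = S_2(1) = -3
t_q=9/2 is in segment 2 (τ=1/2); S_2(τ)=-137/55

y_0=-2 y_1=-1 y_2=-2 y_3=-3
S(9/2) = -137/55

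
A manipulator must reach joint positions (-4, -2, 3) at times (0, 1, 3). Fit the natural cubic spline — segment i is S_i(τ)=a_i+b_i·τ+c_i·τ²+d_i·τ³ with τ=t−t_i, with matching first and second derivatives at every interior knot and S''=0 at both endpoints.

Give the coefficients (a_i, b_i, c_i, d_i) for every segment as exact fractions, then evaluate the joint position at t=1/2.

Δ: Δ0=2, Δ1=5/2
row 1: diag=6, rhs=3; c'=1/3, d'=1/2
back: M1=1/2
M: M0=0, M1=1/2, M2=0
seg 0: a=-4, c=M0/2=0, d=(M1−M0)/(6·1)=1/12, b=Δ0−h0·(2M0+M1)/6=23/12
seg 1: a=-2, c=M1/2=1/4, d=(M2−M1)/(6·2)=-1/24, b=Δ1−h1·(2M1+M2)/6=13/6
t_q=1/2 → seg 0, τ=1/2; S=-4+23/12·τ+0·τ²+1/12·τ³=-97/32

  seg 0: a=-4 b=23/12 c=0 d=1/12
  seg 1: a=-2 b=13/6 c=1/4 d=-1/24
S(1/2) = -97/32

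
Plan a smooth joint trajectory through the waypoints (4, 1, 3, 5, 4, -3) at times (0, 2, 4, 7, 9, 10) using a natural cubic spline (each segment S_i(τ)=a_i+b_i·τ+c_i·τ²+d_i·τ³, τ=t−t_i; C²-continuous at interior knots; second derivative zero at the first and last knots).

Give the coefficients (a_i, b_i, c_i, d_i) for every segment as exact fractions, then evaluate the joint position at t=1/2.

  seg 0: a=4 b=-12619/5736 c=0 d=4015/22944
  seg 1: a=1 b=-287/2868 c=4015/3824 d=-5735/22944
  seg 2: a=3 b=6311/5736 c=-215/478 d=1751/17208
  seg 3: a=5 b=3295/2868 c=891/1912 d=-3701/5736
  seg 4: a=4 b=-13565/2868 c=-6511/1912 d=6511/5736
S(1/2) = 178773/61184

Δ: Δ0=-3/2, Δ1=1, Δ2=2/3, Δ3=-1/2, Δ4=-7
row 1: diag=8, rhs=15; c'=1/4, d'=15/8
row 2: denom=10−2·1/4=19/2; d'=(-2−2·15/8)/(19/2)=-23/38
row 3: denom=10−3·6/19=172/19; d'=(-7−3·-23/38)/(172/19)=-197/344
row 4: denom=6−2·19/86=239/43; d'=(-39−2·-197/344)/(239/43)=-6511/956
back: M4=-6511/956
back: M3=-197/344−19/86·-6511/956=891/956
back: M2=-23/38−6/19·891/956=-215/239
back: M1=15/8−1/4·-215/239=4015/1912
M: M0=0, M1=4015/1912, M2=-215/239, M3=891/956, M4=-6511/956, M5=0
seg 0: a=4, c=M0/2=0, d=(M1−M0)/(6·2)=4015/22944, b=Δ0−h0·(2M0+M1)/6=-12619/5736
seg 1: a=1, c=M1/2=4015/3824, d=(M2−M1)/(6·2)=-5735/22944, b=Δ1−h1·(2M1+M2)/6=-287/2868
seg 2: a=3, c=M2/2=-215/478, d=(M3−M2)/(6·3)=1751/17208, b=Δ2−h2·(2M2+M3)/6=6311/5736
seg 3: a=5, c=M3/2=891/1912, d=(M4−M3)/(6·2)=-3701/5736, b=Δ3−h3·(2M3+M4)/6=3295/2868
seg 4: a=4, c=M4/2=-6511/1912, d=(M5−M4)/(6·1)=6511/5736, b=Δ4−h4·(2M4+M5)/6=-13565/2868
t_q=1/2 → seg 0, τ=1/2; S=4+-12619/5736·τ+0·τ²+4015/22944·τ³=178773/61184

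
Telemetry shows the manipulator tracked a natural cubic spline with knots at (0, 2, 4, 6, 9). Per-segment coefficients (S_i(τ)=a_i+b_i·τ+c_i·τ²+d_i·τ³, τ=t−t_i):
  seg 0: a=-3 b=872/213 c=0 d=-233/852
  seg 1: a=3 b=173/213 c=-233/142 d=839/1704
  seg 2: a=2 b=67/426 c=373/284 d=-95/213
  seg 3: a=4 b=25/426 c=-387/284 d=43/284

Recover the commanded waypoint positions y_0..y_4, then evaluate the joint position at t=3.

y_0=-3 y_1=3 y_2=2 y_3=4 y_4=-4
S(3) = 1513/568

y_0 = S_0(0) = a_0 = -3
y_1 = S_1(0) = a_1 = 3
y_2 = S_2(0) = a_2 = 2
y_3 = S_3(0) = a_3 = 4
y_4 = S_3(3) = -4
t_q=3 is in segment 1 (τ=1); S_1(τ)=1513/568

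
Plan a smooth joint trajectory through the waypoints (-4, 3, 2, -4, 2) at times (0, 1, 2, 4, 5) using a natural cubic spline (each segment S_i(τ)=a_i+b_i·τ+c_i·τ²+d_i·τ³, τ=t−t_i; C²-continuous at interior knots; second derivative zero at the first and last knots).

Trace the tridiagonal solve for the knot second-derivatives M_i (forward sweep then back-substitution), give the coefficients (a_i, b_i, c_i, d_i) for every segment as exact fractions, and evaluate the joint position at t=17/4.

Δ: Δ0=7, Δ1=-1, Δ2=-3, Δ3=6
row 1: diag=4, rhs=-48; c'=1/4, d'=-12
row 2: denom=6−1·1/4=23/4; d'=(-12−1·-12)/(23/4)=0
row 3: denom=6−2·8/23=122/23; d'=(54−2·0)/(122/23)=621/61
back: M3=621/61
back: M2=0−8/23·621/61=-216/61
back: M1=-12−1/4·-216/61=-678/61
M: M0=0, M1=-678/61, M2=-216/61, M3=621/61, M4=0
seg 0: a=-4, c=M0/2=0, d=(M1−M0)/(6·1)=-113/61, b=Δ0−h0·(2M0+M1)/6=540/61
seg 1: a=3, c=M1/2=-339/61, d=(M2−M1)/(6·1)=77/61, b=Δ1−h1·(2M1+M2)/6=201/61
seg 2: a=2, c=M2/2=-108/61, d=(M3−M2)/(6·2)=279/244, b=Δ2−h2·(2M2+M3)/6=-246/61
seg 3: a=-4, c=M3/2=621/122, d=(M4−M3)/(6·1)=-207/122, b=Δ3−h3·(2M3+M4)/6=159/61
t_q=17/4 → seg 3, τ=1/4; S=-4+159/61·τ+621/122·τ²+-207/122·τ³=-23867/7808

  seg 0: a=-4 b=540/61 c=0 d=-113/61
  seg 1: a=3 b=201/61 c=-339/61 d=77/61
  seg 2: a=2 b=-246/61 c=-108/61 d=279/244
  seg 3: a=-4 b=159/61 c=621/122 d=-207/122
S(17/4) = -23867/7808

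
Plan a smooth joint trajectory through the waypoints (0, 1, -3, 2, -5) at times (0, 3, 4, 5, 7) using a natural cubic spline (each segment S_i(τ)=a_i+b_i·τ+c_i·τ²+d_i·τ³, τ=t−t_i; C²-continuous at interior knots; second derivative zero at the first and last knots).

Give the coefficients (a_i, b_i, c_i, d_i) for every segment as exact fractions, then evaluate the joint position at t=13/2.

  seg 0: a=0 b=3275/1068 c=0 d=-973/3204
  seg 1: a=1 b=-2741/534 c=-973/356 d=4129/1068
  seg 2: a=-3 b=1067/1068 c=789/89 d=-5195/1068
  seg 3: a=2 b=2209/534 c=-2039/356 d=2039/2136
S(13/2) = -8317/5696

Δ: Δ0=1/3, Δ1=-4, Δ2=5, Δ3=-7/2
row 1: diag=8, rhs=-26; c'=1/8, d'=-13/4
row 2: denom=4−1·1/8=31/8; d'=(54−1·-13/4)/(31/8)=458/31
row 3: denom=6−1·8/31=178/31; d'=(-51−1·458/31)/(178/31)=-2039/178
back: M3=-2039/178
back: M2=458/31−8/31·-2039/178=1578/89
back: M1=-13/4−1/8·1578/89=-973/178
M: M0=0, M1=-973/178, M2=1578/89, M3=-2039/178, M4=0
seg 0: a=0, c=M0/2=0, d=(M1−M0)/(6·3)=-973/3204, b=Δ0−h0·(2M0+M1)/6=3275/1068
seg 1: a=1, c=M1/2=-973/356, d=(M2−M1)/(6·1)=4129/1068, b=Δ1−h1·(2M1+M2)/6=-2741/534
seg 2: a=-3, c=M2/2=789/89, d=(M3−M2)/(6·1)=-5195/1068, b=Δ2−h2·(2M2+M3)/6=1067/1068
seg 3: a=2, c=M3/2=-2039/356, d=(M4−M3)/(6·2)=2039/2136, b=Δ3−h3·(2M3+M4)/6=2209/534
t_q=13/2 → seg 3, τ=3/2; S=2+2209/534·τ+-2039/356·τ²+2039/2136·τ³=-8317/5696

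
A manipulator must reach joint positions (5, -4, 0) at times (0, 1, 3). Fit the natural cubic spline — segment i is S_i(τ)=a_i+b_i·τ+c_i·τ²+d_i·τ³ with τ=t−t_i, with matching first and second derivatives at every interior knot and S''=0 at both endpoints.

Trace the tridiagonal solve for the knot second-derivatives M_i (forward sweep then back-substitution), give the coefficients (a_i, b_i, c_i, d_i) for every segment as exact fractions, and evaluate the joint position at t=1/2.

Δ: Δ0=-9, Δ1=2
row 1: diag=6, rhs=66; c'=1/3, d'=11
back: M1=11
M: M0=0, M1=11, M2=0
seg 0: a=5, c=M0/2=0, d=(M1−M0)/(6·1)=11/6, b=Δ0−h0·(2M0+M1)/6=-65/6
seg 1: a=-4, c=M1/2=11/2, d=(M2−M1)/(6·2)=-11/12, b=Δ1−h1·(2M1+M2)/6=-16/3
t_q=1/2 → seg 0, τ=1/2; S=5+-65/6·τ+0·τ²+11/6·τ³=-3/16

  seg 0: a=5 b=-65/6 c=0 d=11/6
  seg 1: a=-4 b=-16/3 c=11/2 d=-11/12
S(1/2) = -3/16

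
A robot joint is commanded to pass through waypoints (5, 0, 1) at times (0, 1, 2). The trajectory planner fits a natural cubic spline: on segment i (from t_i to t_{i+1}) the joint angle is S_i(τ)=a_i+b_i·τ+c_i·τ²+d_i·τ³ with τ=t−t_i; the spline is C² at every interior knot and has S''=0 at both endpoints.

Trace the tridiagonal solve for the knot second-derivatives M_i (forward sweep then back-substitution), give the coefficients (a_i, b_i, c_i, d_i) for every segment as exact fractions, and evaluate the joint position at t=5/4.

Δ: Δ0=-5, Δ1=1
row 1: diag=4, rhs=36; c'=1/4, d'=9
back: M1=9
M: M0=0, M1=9, M2=0
seg 0: a=5, c=M0/2=0, d=(M1−M0)/(6·1)=3/2, b=Δ0−h0·(2M0+M1)/6=-13/2
seg 1: a=0, c=M1/2=9/2, d=(M2−M1)/(6·1)=-3/2, b=Δ1−h1·(2M1+M2)/6=-2
t_q=5/4 → seg 1, τ=1/4; S=0+-2·τ+9/2·τ²+-3/2·τ³=-31/128

  seg 0: a=5 b=-13/2 c=0 d=3/2
  seg 1: a=0 b=-2 c=9/2 d=-3/2
S(5/4) = -31/128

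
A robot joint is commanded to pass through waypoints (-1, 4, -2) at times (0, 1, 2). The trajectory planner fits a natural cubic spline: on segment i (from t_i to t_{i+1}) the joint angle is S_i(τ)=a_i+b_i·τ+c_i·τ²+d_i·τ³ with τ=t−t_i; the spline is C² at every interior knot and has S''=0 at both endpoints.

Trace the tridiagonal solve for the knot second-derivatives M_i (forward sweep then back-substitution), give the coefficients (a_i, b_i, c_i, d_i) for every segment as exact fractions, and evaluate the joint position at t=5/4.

  seg 0: a=-1 b=31/4 c=0 d=-11/4
  seg 1: a=4 b=-1/2 c=-33/4 d=11/4
S(5/4) = 871/256

Δ: Δ0=5, Δ1=-6
row 1: diag=4, rhs=-66; c'=1/4, d'=-33/2
back: M1=-33/2
M: M0=0, M1=-33/2, M2=0
seg 0: a=-1, c=M0/2=0, d=(M1−M0)/(6·1)=-11/4, b=Δ0−h0·(2M0+M1)/6=31/4
seg 1: a=4, c=M1/2=-33/4, d=(M2−M1)/(6·1)=11/4, b=Δ1−h1·(2M1+M2)/6=-1/2
t_q=5/4 → seg 1, τ=1/4; S=4+-1/2·τ+-33/4·τ²+11/4·τ³=871/256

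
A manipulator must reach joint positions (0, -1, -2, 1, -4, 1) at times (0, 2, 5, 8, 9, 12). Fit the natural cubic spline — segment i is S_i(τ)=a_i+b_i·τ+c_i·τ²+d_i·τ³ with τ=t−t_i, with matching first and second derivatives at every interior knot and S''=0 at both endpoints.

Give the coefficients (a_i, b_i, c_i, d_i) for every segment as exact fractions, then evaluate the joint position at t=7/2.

  seg 0: a=0 b=-417/1394 c=0 d=-35/697
  seg 1: a=-1 b=-1257/1394 c=-210/697 d=6157/37638
  seg 2: a=-2 b=70/41 c=4897/4182 d=-1961/4182
  seg 3: a=1 b=-5475/1394 c=-6376/2091 d=8267/4182
  seg 4: a=-4 b=-8564/2091 c=12049/4182 d=-12049/37638
S(7/2) = -27639/11152

Δ: Δ0=-1/2, Δ1=-1/3, Δ2=1, Δ3=-5, Δ4=5/3
row 1: diag=10, rhs=1; c'=3/10, d'=1/10
row 2: denom=12−3·3/10=111/10; d'=(8−3·1/10)/(111/10)=77/111
row 3: denom=8−3·10/37=266/37; d'=(-36−3·77/111)/(266/37)=-1409/266
row 4: denom=8−1·37/266=2091/266; d'=(40−1·-1409/266)/(2091/266)=12049/2091
back: M4=12049/2091
back: M3=-1409/266−37/266·12049/2091=-12752/2091
back: M2=77/111−10/37·-12752/2091=4897/2091
back: M1=1/10−3/10·4897/2091=-420/697
M: M0=0, M1=-420/697, M2=4897/2091, M3=-12752/2091, M4=12049/2091, M5=0
seg 0: a=0, c=M0/2=0, d=(M1−M0)/(6·2)=-35/697, b=Δ0−h0·(2M0+M1)/6=-417/1394
seg 1: a=-1, c=M1/2=-210/697, d=(M2−M1)/(6·3)=6157/37638, b=Δ1−h1·(2M1+M2)/6=-1257/1394
seg 2: a=-2, c=M2/2=4897/4182, d=(M3−M2)/(6·3)=-1961/4182, b=Δ2−h2·(2M2+M3)/6=70/41
seg 3: a=1, c=M3/2=-6376/2091, d=(M4−M3)/(6·1)=8267/4182, b=Δ3−h3·(2M3+M4)/6=-5475/1394
seg 4: a=-4, c=M4/2=12049/4182, d=(M5−M4)/(6·3)=-12049/37638, b=Δ4−h4·(2M4+M5)/6=-8564/2091
t_q=7/2 → seg 1, τ=3/2; S=-1+-1257/1394·τ+-210/697·τ²+6157/37638·τ³=-27639/11152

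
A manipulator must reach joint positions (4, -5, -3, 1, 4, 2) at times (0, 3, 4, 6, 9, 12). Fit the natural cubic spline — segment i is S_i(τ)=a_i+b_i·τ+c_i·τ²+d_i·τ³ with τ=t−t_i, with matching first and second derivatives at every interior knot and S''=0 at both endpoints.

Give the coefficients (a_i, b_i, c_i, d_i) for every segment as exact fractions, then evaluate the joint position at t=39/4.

  seg 0: a=4 b=-7909/1611 c=0 d=3076/14499
  seg 1: a=-5 b=1319/1611 c=3076/1611 d=-391/537
  seg 2: a=-3 b=3952/1611 c=-443/1611 d=13/537
  seg 3: a=1 b=2648/1611 c=-209/1611 d=-410/14499
  seg 4: a=4 b=164/1611 c=-619/1611 d=619/14499
S(39/4) = 44429/11456

Δ: Δ0=-3, Δ1=2, Δ2=2, Δ3=1, Δ4=-2/3
row 1: diag=8, rhs=30; c'=1/8, d'=15/4
row 2: denom=6−1·1/8=47/8; d'=(0−1·15/4)/(47/8)=-30/47
row 3: denom=10−2·16/47=438/47; d'=(-6−2·-30/47)/(438/47)=-37/73
row 4: denom=12−3·47/146=1611/146; d'=(-10−3·-37/73)/(1611/146)=-1238/1611
back: M4=-1238/1611
back: M3=-37/73−47/146·-1238/1611=-418/1611
back: M2=-30/47−16/47·-418/1611=-886/1611
back: M1=15/4−1/8·-886/1611=6152/1611
M: M0=0, M1=6152/1611, M2=-886/1611, M3=-418/1611, M4=-1238/1611, M5=0
seg 0: a=4, c=M0/2=0, d=(M1−M0)/(6·3)=3076/14499, b=Δ0−h0·(2M0+M1)/6=-7909/1611
seg 1: a=-5, c=M1/2=3076/1611, d=(M2−M1)/(6·1)=-391/537, b=Δ1−h1·(2M1+M2)/6=1319/1611
seg 2: a=-3, c=M2/2=-443/1611, d=(M3−M2)/(6·2)=13/537, b=Δ2−h2·(2M2+M3)/6=3952/1611
seg 3: a=1, c=M3/2=-209/1611, d=(M4−M3)/(6·3)=-410/14499, b=Δ3−h3·(2M3+M4)/6=2648/1611
seg 4: a=4, c=M4/2=-619/1611, d=(M5−M4)/(6·3)=619/14499, b=Δ4−h4·(2M4+M5)/6=164/1611
t_q=39/4 → seg 4, τ=3/4; S=4+164/1611·τ+-619/1611·τ²+619/14499·τ³=44429/11456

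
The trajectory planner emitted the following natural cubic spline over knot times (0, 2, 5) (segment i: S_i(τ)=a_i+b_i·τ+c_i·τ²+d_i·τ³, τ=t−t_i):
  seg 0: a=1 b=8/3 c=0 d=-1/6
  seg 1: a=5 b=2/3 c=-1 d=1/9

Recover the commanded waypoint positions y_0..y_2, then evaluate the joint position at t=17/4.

y_0=1 y_1=5 y_2=1
S(17/4) = 173/64

y_0 = S_0(0) = a_0 = 1
y_1 = S_1(0) = a_1 = 5
y_2 = S_1(3) = 1
t_q=17/4 is in segment 1 (τ=9/4); S_1(τ)=173/64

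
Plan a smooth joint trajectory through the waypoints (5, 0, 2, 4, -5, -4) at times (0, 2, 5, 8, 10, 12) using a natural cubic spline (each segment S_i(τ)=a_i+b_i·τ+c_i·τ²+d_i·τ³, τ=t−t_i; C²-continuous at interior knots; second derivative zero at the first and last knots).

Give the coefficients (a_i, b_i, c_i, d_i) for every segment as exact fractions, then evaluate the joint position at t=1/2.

Δ: Δ0=-5/2, Δ1=2/3, Δ2=2/3, Δ3=-9/2, Δ4=1/2
row 1: diag=10, rhs=19; c'=3/10, d'=19/10
row 2: denom=12−3·3/10=111/10; d'=(0−3·19/10)/(111/10)=-19/37
row 3: denom=10−3·10/37=340/37; d'=(-31−3·-19/37)/(340/37)=-109/34
row 4: denom=8−2·37/170=643/85; d'=(30−2·-109/34)/(643/85)=3095/643
back: M4=3095/643
back: M3=-109/34−37/170·3095/643=-2735/643
back: M2=-19/37−10/37·-2735/643=409/643
back: M1=19/10−3/10·409/643=1099/643
M: M0=0, M1=1099/643, M2=409/643, M3=-2735/643, M4=3095/643, M5=0
seg 0: a=5, c=M0/2=0, d=(M1−M0)/(6·2)=1099/7716, b=Δ0−h0·(2M0+M1)/6=-11843/3858
seg 1: a=0, c=M1/2=1099/1286, d=(M2−M1)/(6·3)=-115/1929, b=Δ1−h1·(2M1+M2)/6=-5249/3858
seg 2: a=2, c=M2/2=409/1286, d=(M3−M2)/(6·3)=-524/1929, b=Δ2−h2·(2M2+M3)/6=8323/3858
seg 3: a=4, c=M3/2=-2735/1286, d=(M4−M3)/(6·2)=2915/3858, b=Δ3−h3·(2M3+M4)/6=-12611/3858
seg 4: a=-5, c=M4/2=3095/1286, d=(M5−M4)/(6·2)=-3095/7716, b=Δ4−h4·(2M4+M5)/6=-10451/3858
t_q=1/2 → seg 0, τ=1/2; S=5+-11843/3858·τ+0·τ²+1099/7716·τ³=71665/20576

  seg 0: a=5 b=-11843/3858 c=0 d=1099/7716
  seg 1: a=0 b=-5249/3858 c=1099/1286 d=-115/1929
  seg 2: a=2 b=8323/3858 c=409/1286 d=-524/1929
  seg 3: a=4 b=-12611/3858 c=-2735/1286 d=2915/3858
  seg 4: a=-5 b=-10451/3858 c=3095/1286 d=-3095/7716
S(1/2) = 71665/20576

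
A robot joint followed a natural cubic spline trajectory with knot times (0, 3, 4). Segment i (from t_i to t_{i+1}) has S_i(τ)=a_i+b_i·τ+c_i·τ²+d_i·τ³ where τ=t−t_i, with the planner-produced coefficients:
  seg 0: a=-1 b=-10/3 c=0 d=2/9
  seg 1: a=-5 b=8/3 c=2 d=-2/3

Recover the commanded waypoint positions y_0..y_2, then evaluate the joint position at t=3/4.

y_0=-1 y_1=-5 y_2=-1
S(3/4) = -109/32

y_0 = S_0(0) = a_0 = -1
y_1 = S_1(0) = a_1 = -5
y_2 = S_1(1) = -1
t_q=3/4 is in segment 0 (τ=3/4); S_0(τ)=-109/32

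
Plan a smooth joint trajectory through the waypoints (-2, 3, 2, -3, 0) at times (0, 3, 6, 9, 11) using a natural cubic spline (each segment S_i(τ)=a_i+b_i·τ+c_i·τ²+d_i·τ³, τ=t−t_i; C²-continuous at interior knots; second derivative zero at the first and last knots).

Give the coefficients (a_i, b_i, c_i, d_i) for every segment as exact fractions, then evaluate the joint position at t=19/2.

  seg 0: a=-2 b=1687/828 c=0 d=-307/7452
  seg 1: a=3 b=383/414 c=-307/828 d=-121/7452
  seg 2: a=2 b=-1439/828 c=-107/207 d=1343/7452
  seg 3: a=-3 b=11/414 c=305/276 d=-305/1656
S(19/2) = -12071/4416

Δ: Δ0=5/3, Δ1=-1/3, Δ2=-5/3, Δ3=3/2
row 1: diag=12, rhs=-12; c'=1/4, d'=-1
row 2: denom=12−3·1/4=45/4; d'=(-8−3·-1)/(45/4)=-4/9
row 3: denom=10−3·4/15=46/5; d'=(19−3·-4/9)/(46/5)=305/138
back: M3=305/138
back: M2=-4/9−4/15·305/138=-214/207
back: M1=-1−1/4·-214/207=-307/414
M: M0=0, M1=-307/414, M2=-214/207, M3=305/138, M4=0
seg 0: a=-2, c=M0/2=0, d=(M1−M0)/(6·3)=-307/7452, b=Δ0−h0·(2M0+M1)/6=1687/828
seg 1: a=3, c=M1/2=-307/828, d=(M2−M1)/(6·3)=-121/7452, b=Δ1−h1·(2M1+M2)/6=383/414
seg 2: a=2, c=M2/2=-107/207, d=(M3−M2)/(6·3)=1343/7452, b=Δ2−h2·(2M2+M3)/6=-1439/828
seg 3: a=-3, c=M3/2=305/276, d=(M4−M3)/(6·2)=-305/1656, b=Δ3−h3·(2M3+M4)/6=11/414
t_q=19/2 → seg 3, τ=1/2; S=-3+11/414·τ+305/276·τ²+-305/1656·τ³=-12071/4416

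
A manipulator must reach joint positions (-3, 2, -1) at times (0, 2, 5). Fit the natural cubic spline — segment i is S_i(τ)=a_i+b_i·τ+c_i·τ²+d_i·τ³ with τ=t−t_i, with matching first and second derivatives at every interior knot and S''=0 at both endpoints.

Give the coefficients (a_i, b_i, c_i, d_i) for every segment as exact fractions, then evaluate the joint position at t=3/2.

  seg 0: a=-3 b=16/5 c=0 d=-7/40
  seg 1: a=2 b=11/10 c=-21/20 d=7/60
S(3/2) = 387/320

Δ: Δ0=5/2, Δ1=-1
row 1: diag=10, rhs=-21; c'=3/10, d'=-21/10
back: M1=-21/10
M: M0=0, M1=-21/10, M2=0
seg 0: a=-3, c=M0/2=0, d=(M1−M0)/(6·2)=-7/40, b=Δ0−h0·(2M0+M1)/6=16/5
seg 1: a=2, c=M1/2=-21/20, d=(M2−M1)/(6·3)=7/60, b=Δ1−h1·(2M1+M2)/6=11/10
t_q=3/2 → seg 0, τ=3/2; S=-3+16/5·τ+0·τ²+-7/40·τ³=387/320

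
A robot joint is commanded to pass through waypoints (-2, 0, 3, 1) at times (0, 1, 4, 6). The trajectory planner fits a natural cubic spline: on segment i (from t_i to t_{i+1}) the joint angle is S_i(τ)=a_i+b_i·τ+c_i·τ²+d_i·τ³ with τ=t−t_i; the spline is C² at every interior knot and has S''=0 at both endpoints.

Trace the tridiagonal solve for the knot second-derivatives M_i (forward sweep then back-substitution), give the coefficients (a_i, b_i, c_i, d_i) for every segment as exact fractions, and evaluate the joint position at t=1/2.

Δ: Δ0=2, Δ1=1, Δ2=-1
row 1: diag=8, rhs=-6; c'=3/8, d'=-3/4
row 2: denom=10−3·3/8=71/8; d'=(-12−3·-3/4)/(71/8)=-78/71
back: M2=-78/71
back: M1=-3/4−3/8·-78/71=-24/71
M: M0=0, M1=-24/71, M2=-78/71, M3=0
seg 0: a=-2, c=M0/2=0, d=(M1−M0)/(6·1)=-4/71, b=Δ0−h0·(2M0+M1)/6=146/71
seg 1: a=0, c=M1/2=-12/71, d=(M2−M1)/(6·3)=-3/71, b=Δ1−h1·(2M1+M2)/6=134/71
seg 2: a=3, c=M2/2=-39/71, d=(M3−M2)/(6·2)=13/142, b=Δ2−h2·(2M2+M3)/6=-19/71
t_q=1/2 → seg 0, τ=1/2; S=-2+146/71·τ+0·τ²+-4/71·τ³=-139/142

  seg 0: a=-2 b=146/71 c=0 d=-4/71
  seg 1: a=0 b=134/71 c=-12/71 d=-3/71
  seg 2: a=3 b=-19/71 c=-39/71 d=13/142
S(1/2) = -139/142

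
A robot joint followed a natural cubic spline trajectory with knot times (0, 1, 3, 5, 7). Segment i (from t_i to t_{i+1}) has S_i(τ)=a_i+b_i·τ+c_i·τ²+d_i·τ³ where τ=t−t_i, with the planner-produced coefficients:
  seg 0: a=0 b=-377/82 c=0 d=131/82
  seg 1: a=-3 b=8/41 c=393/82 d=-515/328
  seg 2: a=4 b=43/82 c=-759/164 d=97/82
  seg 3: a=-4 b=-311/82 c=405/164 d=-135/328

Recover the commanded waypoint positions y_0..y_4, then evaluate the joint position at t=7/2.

y_0 = S_0(0) = a_0 = 0
y_1 = S_1(0) = a_1 = -3
y_2 = S_2(0) = a_2 = 4
y_3 = S_3(0) = a_3 = -4
y_4 = S_3(2) = -5
t_q=7/2 is in segment 2 (τ=1/2); S_2(τ)=1067/328

y_0=0 y_1=-3 y_2=4 y_3=-4 y_4=-5
S(7/2) = 1067/328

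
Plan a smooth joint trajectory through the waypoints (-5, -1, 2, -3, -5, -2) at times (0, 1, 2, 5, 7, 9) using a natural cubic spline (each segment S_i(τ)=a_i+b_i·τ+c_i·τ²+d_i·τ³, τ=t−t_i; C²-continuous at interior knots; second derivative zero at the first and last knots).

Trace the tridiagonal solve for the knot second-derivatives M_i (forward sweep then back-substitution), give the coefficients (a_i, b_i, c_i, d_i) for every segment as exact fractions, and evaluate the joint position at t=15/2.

  seg 0: a=-5 b=25357/6204 c=0 d=-541/6204
  seg 1: a=-1 b=11867/3102 c=-541/2068 d=-3499/6204
  seg 2: a=2 b=9991/6204 c=-1010/517 d=1781/6204
  seg 3: a=-3 b=-7321/3102 c=1303/2068 d=155/6204
  seg 4: a=-5 b=1427/3102 c=1613/2068 d=-1613/12408
S(15/2) = -151915/33088

Δ: Δ0=4, Δ1=3, Δ2=-5/3, Δ3=-1, Δ4=3/2
row 1: diag=4, rhs=-6; c'=1/4, d'=-3/2
row 2: denom=8−1·1/4=31/4; d'=(-28−1·-3/2)/(31/4)=-106/31
row 3: denom=10−3·12/31=274/31; d'=(4−3·-106/31)/(274/31)=221/137
row 4: denom=8−2·31/137=1034/137; d'=(15−2·221/137)/(1034/137)=1613/1034
back: M4=1613/1034
back: M3=221/137−31/137·1613/1034=1303/1034
back: M2=-106/31−12/31·1303/1034=-2020/517
back: M1=-3/2−1/4·-2020/517=-541/1034
M: M0=0, M1=-541/1034, M2=-2020/517, M3=1303/1034, M4=1613/1034, M5=0
seg 0: a=-5, c=M0/2=0, d=(M1−M0)/(6·1)=-541/6204, b=Δ0−h0·(2M0+M1)/6=25357/6204
seg 1: a=-1, c=M1/2=-541/2068, d=(M2−M1)/(6·1)=-3499/6204, b=Δ1−h1·(2M1+M2)/6=11867/3102
seg 2: a=2, c=M2/2=-1010/517, d=(M3−M2)/(6·3)=1781/6204, b=Δ2−h2·(2M2+M3)/6=9991/6204
seg 3: a=-3, c=M3/2=1303/2068, d=(M4−M3)/(6·2)=155/6204, b=Δ3−h3·(2M3+M4)/6=-7321/3102
seg 4: a=-5, c=M4/2=1613/2068, d=(M5−M4)/(6·2)=-1613/12408, b=Δ4−h4·(2M4+M5)/6=1427/3102
t_q=15/2 → seg 4, τ=1/2; S=-5+1427/3102·τ+1613/2068·τ²+-1613/12408·τ³=-151915/33088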